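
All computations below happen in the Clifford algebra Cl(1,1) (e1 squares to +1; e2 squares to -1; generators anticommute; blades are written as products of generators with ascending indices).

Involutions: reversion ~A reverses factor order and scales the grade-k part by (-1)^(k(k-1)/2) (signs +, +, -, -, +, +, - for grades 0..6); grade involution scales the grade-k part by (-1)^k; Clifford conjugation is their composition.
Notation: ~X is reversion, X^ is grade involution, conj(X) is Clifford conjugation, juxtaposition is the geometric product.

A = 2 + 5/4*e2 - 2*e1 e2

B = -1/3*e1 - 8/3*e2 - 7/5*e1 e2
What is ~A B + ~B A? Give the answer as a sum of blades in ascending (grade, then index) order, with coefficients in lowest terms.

first term: 8/15 + 35/12*e1 - 14/3*e2 - 143/60*e1 e2
second term: 8/15 + 35/12*e1 - 14/3*e2 + 143/60*e1 e2
Answer: 16/15 + 35/6*e1 - 28/3*e2


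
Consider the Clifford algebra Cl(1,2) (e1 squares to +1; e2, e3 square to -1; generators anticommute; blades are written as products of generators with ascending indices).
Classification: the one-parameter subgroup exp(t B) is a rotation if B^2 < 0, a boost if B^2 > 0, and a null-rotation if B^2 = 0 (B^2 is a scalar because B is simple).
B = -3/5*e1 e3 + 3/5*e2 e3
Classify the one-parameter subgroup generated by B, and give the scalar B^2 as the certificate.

B^2 term by term: the squares give (-3/5)^2*(e1 e3)^2 + (3/5)^2*(e2 e3)^2 = 9/25*(+1) + 9/25*(-1) = 0 (each basis 2-blade squares to minus the product of its generators' squares); cross terms between blades sharing an index anticommute and cancel. So B^2 = 0.
Answer: null-rotation, certificate B^2 = 0. Check the certificate: B^2 = 0, and that sign is decisive whatever form B takes.


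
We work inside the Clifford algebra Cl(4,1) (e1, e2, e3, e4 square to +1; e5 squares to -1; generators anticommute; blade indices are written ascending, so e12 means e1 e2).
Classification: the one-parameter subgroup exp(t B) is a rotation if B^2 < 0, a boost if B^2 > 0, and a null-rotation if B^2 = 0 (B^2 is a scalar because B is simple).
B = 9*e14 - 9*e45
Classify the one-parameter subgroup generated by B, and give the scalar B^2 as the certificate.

B^2 term by term: the squares give (9)^2*(e14)^2 + (-9)^2*(e45)^2 = 81*(-1) + 81*(+1) = 0 (each basis 2-blade squares to minus the product of its generators' squares); cross terms between blades sharing an index anticommute and cancel. So B^2 = 0.
Answer: null-rotation, certificate B^2 = 0. Certificate logic: 0 is a conjugation-invariant scalar, so its sign fixes rotation versus boost versus null-rotation outright.


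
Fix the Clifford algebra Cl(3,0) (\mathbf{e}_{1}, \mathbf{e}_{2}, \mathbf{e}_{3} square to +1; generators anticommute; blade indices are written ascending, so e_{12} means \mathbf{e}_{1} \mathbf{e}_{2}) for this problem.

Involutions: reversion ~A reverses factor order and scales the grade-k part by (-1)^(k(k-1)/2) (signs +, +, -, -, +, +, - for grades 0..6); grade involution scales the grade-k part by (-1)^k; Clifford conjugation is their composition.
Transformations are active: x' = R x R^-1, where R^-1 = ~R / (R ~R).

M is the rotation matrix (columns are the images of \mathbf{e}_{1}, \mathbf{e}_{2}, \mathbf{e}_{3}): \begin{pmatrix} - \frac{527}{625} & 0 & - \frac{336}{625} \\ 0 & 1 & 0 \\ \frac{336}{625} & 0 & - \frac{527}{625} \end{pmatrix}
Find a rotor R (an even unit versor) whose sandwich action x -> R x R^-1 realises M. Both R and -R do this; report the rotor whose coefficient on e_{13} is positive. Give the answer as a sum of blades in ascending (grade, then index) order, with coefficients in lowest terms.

Method: write R = a + b12*e_{12} + b13*e_{13} + b23*e_{23} with a^2 + b12^2 + b13^2 + b23^2 = 1 (so R^-1 = ~R). Expanding the columns R e_j ~R gives tr M = 4a^2 - 1 and, from the antisymmetric part, M21 - M12 = -4a*b12, M13 - M31 = 4a*b13, M32 - M23 = -4a*b23.
Here tr M = -\frac{429}{625}, so a^2 = (1 + tr M)/4 = \frac{49}{625} and a = ±\frac{7}{25}. Taking a = \frac{7}{25}: M21 - M12 = 0, M13 - M31 = -\frac{672}{625}, M32 - M23 = 0, giving b12 = 0, b13 = -\frac{24}{25}, b23 = 0, i.e. R = \frac{7}{25} - \frac{24}{25} e_{13}.
Its e_{13} coefficient is negative, so report the other preimage -R.
Answer: -\frac{7}{25} + \frac{24}{25} e_{13}. Why the constraint matters: R and -R act identically through the sandwich — M has trace -\frac{429}{625} either way — so only the sign condition on e_{13} picks one of the two preimages.


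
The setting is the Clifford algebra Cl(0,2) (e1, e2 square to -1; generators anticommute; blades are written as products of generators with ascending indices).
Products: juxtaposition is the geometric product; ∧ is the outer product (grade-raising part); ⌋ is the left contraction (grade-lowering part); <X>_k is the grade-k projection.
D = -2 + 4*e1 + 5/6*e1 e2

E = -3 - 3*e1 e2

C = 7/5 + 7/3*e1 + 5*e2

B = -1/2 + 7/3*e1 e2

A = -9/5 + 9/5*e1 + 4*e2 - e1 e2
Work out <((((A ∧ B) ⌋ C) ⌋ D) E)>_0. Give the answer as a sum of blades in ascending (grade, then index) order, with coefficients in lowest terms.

step 1: 9/10 - 9/10*e1 - 2*e2 - 37/10*e1 e2
step 2: 334/25 + 21/10*e1 + 9/2*e2
step 3: -878/25 + 5719/100*e1 - 7/4*e2 + 167/15*e1 e2
step 4: 3469/25 - 4158/25*e1 + 8841/50*e2 + 1799/25*e1 e2
step 5: 3469/25
Answer: 3469/25


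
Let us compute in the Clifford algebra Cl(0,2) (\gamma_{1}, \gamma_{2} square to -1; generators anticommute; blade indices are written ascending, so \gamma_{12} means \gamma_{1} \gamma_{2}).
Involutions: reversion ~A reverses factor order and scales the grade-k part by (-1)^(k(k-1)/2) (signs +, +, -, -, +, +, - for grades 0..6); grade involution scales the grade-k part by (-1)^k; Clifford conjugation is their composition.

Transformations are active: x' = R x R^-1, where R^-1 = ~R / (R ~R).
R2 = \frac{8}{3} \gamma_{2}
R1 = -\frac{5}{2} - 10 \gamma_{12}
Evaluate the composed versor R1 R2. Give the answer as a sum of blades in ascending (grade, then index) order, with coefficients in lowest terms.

Distribute over the terms of R2 (each basis-blade product reordered to ascending indices, repeated generators contracted through their squares):
R1 (\frac{8}{3} \gamma_{2}) = \frac{80}{3} \gamma_{1} - \frac{20}{3} \gamma_{2}
Answer: \frac{80}{3} \gamma_{1} - \frac{20}{3} \gamma_{2}


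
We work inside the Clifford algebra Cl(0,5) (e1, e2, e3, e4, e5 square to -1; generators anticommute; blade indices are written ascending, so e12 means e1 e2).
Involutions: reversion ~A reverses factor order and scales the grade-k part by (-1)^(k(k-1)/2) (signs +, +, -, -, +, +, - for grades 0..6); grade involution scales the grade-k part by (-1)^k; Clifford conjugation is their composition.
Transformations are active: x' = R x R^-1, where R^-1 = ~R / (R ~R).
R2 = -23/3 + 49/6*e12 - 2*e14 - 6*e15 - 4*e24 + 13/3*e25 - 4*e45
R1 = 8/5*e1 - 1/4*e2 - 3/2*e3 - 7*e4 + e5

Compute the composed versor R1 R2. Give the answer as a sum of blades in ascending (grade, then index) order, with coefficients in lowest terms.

Distribute over the terms of R1 (each basis-blade product reordered to ascending indices, repeated generators contracted through their squares):
(8/5*e1) R2 = -184/15*e1 - 196/15*e2 + 16/5*e4 + 48/5*e5 - 32/5*e124 + 104/15*e125 - 32/5*e145
(-1/4*e2) R2 = -49/24*e1 + 23/12*e2 - e4 + 13/12*e5 - 1/2*e124 - 3/2*e125 + e245
(-3/2*e3) R2 = 23/2*e3 - 49/4*e123 - 3*e134 - 9*e135 - 6*e234 + 13/2*e235 + 6*e345
(-7*e4) R2 = 14*e1 + 28*e2 + 161/3*e4 - 28*e5 - 343/6*e124 - 42*e145 + 91/3*e245
(e5) R2 = -6*e1 + 13/3*e2 - 4*e4 - 23/3*e5 + 49/6*e125 - 2*e145 - 4*e245
Summing the partial products and collecting blades:
Answer: -757/120*e1 + 1271/60*e2 + 23/2*e3 + 778/15*e4 - 1499/60*e5 - 49/4*e123 - 961/15*e124 + 68/5*e125 - 3*e134 - 9*e135 - 252/5*e145 - 6*e234 + 13/2*e235 + 82/3*e245 + 6*e345


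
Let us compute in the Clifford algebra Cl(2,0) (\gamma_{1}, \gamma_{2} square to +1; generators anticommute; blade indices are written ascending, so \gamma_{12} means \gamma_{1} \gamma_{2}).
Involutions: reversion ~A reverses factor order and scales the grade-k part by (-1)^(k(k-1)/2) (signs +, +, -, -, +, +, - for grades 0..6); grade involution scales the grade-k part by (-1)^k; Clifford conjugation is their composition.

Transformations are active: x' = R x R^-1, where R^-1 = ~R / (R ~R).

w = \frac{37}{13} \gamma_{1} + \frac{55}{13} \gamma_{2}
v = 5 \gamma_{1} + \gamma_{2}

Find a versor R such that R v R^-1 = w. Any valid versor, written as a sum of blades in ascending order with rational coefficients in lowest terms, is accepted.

Sketch: the shared square 26 makes R = v + w = \frac{102}{13} \gamma_{1} + \frac{68}{13} \gamma_{2} the natural versor; its sandwich fixes that direction, negates (v - w)/2, and sends v to w.
Answer: \frac{102}{13} \gamma_{1} + \frac{68}{13} \gamma_{2}


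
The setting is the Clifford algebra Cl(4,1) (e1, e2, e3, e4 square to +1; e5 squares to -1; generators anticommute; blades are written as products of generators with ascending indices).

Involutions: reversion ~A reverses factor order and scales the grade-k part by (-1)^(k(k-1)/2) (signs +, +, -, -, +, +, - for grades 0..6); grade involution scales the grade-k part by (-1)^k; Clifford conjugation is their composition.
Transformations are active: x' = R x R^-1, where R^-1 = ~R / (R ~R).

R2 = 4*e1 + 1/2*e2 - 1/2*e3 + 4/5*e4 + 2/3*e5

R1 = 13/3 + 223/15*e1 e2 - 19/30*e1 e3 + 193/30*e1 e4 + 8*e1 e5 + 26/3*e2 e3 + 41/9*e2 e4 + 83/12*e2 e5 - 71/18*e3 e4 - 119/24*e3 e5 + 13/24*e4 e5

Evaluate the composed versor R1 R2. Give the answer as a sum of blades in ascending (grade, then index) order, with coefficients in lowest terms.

Distribute over the terms of R2 (each basis-blade product reordered to ascending indices, repeated generators contracted through their squares):
R1 (4*e1) = 52/3*e1 - 892/15*e2 + 38/15*e3 - 386/15*e4 - 32*e5 + 104/3*e1 e2 e3 + 164/9*e1 e2 e4 + 83/3*e1 e2 e5 - 142/9*e1 e3 e4 - 119/6*e1 e3 e5 + 13/6*e1 e4 e5
R1 (1/2*e2) = 223/30*e1 + 13/6*e2 - 13/3*e3 - 41/18*e4 - 83/24*e5 + 19/60*e1 e2 e3 - 193/60*e1 e2 e4 - 4*e1 e2 e5 - 71/36*e2 e3 e4 - 119/48*e2 e3 e5 + 13/48*e2 e4 e5
R1 (-1/2*e3) = 19/60*e1 - 13/3*e2 - 13/6*e3 - 71/36*e4 - 119/48*e5 - 223/30*e1 e2 e3 + 193/60*e1 e3 e4 + 4*e1 e3 e5 + 41/18*e2 e3 e4 + 83/24*e2 e3 e5 - 13/48*e3 e4 e5
R1 (4/5*e4) = 386/75*e1 + 164/45*e2 - 142/45*e3 + 52/15*e4 - 13/30*e5 + 892/75*e1 e2 e4 - 38/75*e1 e3 e4 - 32/5*e1 e4 e5 + 104/15*e2 e3 e4 - 83/15*e2 e4 e5 + 119/30*e3 e4 e5
R1 (2/3*e5) = -16/3*e1 - 83/18*e2 + 119/36*e3 - 13/36*e4 + 26/9*e5 + 446/45*e1 e2 e5 - 19/45*e1 e3 e5 + 193/45*e1 e4 e5 + 52/9*e2 e3 e5 + 82/27*e2 e4 e5 - 71/27*e3 e4 e5
Summing the partial products and collecting blades:
Answer: 7469/300*e1 - 313/5*e2 - 229/60*e3 - 2419/90*e4 - 25547/720*e5 + 551/20*e1 e2 e3 + 24209/900*e1 e2 e4 + 1511/45*e1 e2 e5 - 11761/900*e1 e3 e4 - 1463/90*e1 e3 e5 + 1/18*e1 e4 e5 + 1303/180*e2 e3 e4 + 973/144*e2 e3 e5 - 4807/2160*e2 e4 e5 + 2303/2160*e3 e4 e5


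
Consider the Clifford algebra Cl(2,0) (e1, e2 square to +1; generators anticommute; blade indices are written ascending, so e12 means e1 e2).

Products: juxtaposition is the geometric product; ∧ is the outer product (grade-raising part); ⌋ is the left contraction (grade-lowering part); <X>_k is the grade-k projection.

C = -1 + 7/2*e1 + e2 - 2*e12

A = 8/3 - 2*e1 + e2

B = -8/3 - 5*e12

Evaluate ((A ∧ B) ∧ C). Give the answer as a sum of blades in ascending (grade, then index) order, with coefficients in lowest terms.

step 1: -64/9 + 16/3*e1 - 8/3*e2 - 40/3*e12
step 2: 64/9 - 272/9*e1 - 40/9*e2 + 380/9*e12
Answer: 64/9 - 272/9*e1 - 40/9*e2 + 380/9*e12


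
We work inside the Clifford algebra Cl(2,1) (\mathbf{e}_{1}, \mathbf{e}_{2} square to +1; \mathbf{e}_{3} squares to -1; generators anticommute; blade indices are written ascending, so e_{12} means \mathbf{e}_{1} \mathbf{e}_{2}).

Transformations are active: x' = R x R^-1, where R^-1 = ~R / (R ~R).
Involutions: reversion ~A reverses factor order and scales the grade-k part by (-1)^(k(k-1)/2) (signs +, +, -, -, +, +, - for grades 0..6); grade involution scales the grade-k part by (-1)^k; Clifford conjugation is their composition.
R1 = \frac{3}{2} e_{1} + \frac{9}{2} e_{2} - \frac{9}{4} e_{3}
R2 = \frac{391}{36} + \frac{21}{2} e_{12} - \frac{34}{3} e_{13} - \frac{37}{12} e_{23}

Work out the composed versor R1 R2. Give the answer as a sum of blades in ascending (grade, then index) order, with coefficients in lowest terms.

Distribute over the terms of R1 (each basis-blade product reordered to ascending indices, repeated generators contracted through their squares):
(\frac{3}{2} e_{1}) R2 = \frac{391}{24} e_{1} + \frac{63}{4} e_{2} - 17 e_{3} - \frac{37}{8} e_{123}
(\frac{9}{2} e_{2}) R2 = -\frac{189}{4} e_{1} + \frac{391}{8} e_{2} - \frac{111}{8} e_{3} + 51 e_{123}
(-\frac{9}{4} e_{3}) R2 = \frac{51}{2} e_{1} + \frac{111}{16} e_{2} - \frac{391}{16} e_{3} - \frac{189}{8} e_{123}
Summing the partial products and collecting blades:
Answer: -\frac{131}{24} e_{1} + \frac{1145}{16} e_{2} - \frac{885}{16} e_{3} + \frac{91}{4} e_{123}


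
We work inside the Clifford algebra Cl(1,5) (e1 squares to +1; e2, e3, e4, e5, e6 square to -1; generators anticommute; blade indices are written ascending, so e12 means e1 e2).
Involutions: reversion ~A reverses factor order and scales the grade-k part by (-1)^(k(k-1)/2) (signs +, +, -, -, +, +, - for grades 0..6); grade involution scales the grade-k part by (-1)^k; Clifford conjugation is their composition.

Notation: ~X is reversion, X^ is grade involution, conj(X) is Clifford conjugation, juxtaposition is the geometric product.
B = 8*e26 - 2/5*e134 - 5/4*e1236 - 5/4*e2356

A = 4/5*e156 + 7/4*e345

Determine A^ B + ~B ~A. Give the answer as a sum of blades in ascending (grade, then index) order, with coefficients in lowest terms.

first term: 7/10*e15 - e123 + 32/5*e125 - e235 - 35/16*e246 + 8/25*e3456 - 35/16*e12456 + 14*e23456
second term: 7/10*e15 - e123 + 32/5*e125 - e235 - 35/16*e246 - 8/25*e3456 + 35/16*e12456 - 14*e23456
Answer: 7/5*e15 - 2*e123 + 64/5*e125 - 2*e235 - 35/8*e246


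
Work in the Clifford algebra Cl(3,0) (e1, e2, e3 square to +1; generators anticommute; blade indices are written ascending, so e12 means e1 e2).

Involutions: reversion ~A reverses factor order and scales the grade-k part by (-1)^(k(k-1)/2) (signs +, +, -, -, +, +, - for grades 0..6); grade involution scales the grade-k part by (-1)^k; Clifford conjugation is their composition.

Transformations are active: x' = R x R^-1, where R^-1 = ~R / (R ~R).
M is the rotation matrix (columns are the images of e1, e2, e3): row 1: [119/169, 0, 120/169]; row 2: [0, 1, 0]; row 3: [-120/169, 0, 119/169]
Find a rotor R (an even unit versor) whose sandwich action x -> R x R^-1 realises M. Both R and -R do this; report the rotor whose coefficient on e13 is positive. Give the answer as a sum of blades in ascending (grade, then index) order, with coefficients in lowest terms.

Method: write R = a + b12*e12 + b13*e13 + b23*e23 with a^2 + b12^2 + b13^2 + b23^2 = 1 (so R^-1 = ~R). Expanding the columns R e_j ~R gives tr M = 4a^2 - 1 and, from the antisymmetric part, M21 - M12 = -4a*b12, M13 - M31 = 4a*b13, M32 - M23 = -4a*b23.
Here tr M = 407/169, so a^2 = (1 + tr M)/4 = 144/169 and a = ±12/13. Taking a = 12/13: M21 - M12 = 0, M13 - M31 = 240/169, M32 - M23 = 0, giving b12 = 0, b13 = 5/13, b23 = 0, i.e. R = 12/13 + 5/13*e13.
Its e13 coefficient is already positive.
Answer: 12/13 + 5/13*e13. Uniqueness: Spin(3) -> SO(3) maps R and -R to the same rotation of trace 407/169; fixing the sign of the e13 coefficient removes the ambiguity.


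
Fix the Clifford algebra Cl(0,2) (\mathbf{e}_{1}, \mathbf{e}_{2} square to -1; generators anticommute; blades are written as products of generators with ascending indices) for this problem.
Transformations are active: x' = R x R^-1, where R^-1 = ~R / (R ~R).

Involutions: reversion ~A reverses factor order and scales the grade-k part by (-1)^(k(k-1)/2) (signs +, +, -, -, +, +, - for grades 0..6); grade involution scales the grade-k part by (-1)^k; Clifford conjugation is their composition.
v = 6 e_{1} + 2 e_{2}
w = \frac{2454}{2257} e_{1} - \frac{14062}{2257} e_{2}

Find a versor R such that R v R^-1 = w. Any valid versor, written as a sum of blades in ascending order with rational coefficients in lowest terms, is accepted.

R = v + w = \frac{15996}{2257} e_{1} - \frac{9548}{2257} e_{2} works: the equal norms (-40) guarantee its sandwich swaps v into w.
Answer: \frac{15996}{2257} e_{1} - \frac{9548}{2257} e_{2}


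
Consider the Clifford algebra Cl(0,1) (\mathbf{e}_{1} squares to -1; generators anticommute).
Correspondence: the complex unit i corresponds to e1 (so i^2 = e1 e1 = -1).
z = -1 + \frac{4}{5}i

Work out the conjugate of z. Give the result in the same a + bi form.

In blades: z = -1 + \frac{4}{5} e_{1}.
Conjugation here is Clifford conjugation: the scalar is fixed and the grade-1 and grade-2 blades all flip sign, giving -1 - \frac{4}{5} e_{1}; translating back:
Answer: -1 - \frac{4}{5}i


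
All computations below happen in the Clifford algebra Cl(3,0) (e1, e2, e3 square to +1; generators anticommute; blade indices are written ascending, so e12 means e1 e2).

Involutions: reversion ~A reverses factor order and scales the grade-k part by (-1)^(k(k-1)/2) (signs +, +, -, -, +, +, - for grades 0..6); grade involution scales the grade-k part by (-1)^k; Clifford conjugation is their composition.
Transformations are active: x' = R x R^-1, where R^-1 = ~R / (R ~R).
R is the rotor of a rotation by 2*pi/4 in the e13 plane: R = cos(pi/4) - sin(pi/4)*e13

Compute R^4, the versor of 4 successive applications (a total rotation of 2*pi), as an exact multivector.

Because a rotor carries half the rotation angle, composing 4 copies of this e13-plane rotor multiplies the phase: 4*(pi/4) = pi, hence R^4 = cos(pi) - sin(pi)*e13.
cos(pi) = -1 and sin(pi) = 0, so R^4 = -1. The total rotation 2*pi is 1 full turn, so every vector returns to itself, yet the rotor is -1, on the OTHER sheet of the double cover (an odd number of 2*pi turns).
Answer: -1


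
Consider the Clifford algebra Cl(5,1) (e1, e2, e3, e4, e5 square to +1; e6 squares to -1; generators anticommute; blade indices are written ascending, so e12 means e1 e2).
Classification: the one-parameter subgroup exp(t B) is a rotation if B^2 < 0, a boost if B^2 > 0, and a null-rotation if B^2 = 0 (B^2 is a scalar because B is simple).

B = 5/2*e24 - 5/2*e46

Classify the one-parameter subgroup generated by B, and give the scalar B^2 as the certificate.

B^2 term by term: the squares give (5/2)^2*(e24)^2 + (-5/2)^2*(e46)^2 = 25/4*(-1) + 25/4*(+1) = 0 (each basis 2-blade squares to minus the product of its generators' squares); cross terms between blades sharing an index anticommute and cancel. So B^2 = 0.
Answer: null-rotation, certificate B^2 = 0. Check the certificate: B^2 = 0, and that sign is decisive whatever form B takes.


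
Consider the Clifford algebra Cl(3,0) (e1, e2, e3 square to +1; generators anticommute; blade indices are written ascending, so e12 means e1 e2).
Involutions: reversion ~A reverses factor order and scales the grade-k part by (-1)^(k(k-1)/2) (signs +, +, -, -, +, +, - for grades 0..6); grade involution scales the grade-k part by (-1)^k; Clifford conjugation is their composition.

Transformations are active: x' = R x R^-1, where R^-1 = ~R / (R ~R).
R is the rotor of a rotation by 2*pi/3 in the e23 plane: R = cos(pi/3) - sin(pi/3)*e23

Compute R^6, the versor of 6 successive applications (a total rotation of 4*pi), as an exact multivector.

The rotor phase is half the rotation angle and phases add under composition, so 6 steps in the e23 plane accumulate phase 6*(pi/3) = 2*pi: R^6 = cos(2*pi) - sin(2*pi)*e23.
cos(2*pi) = 1 and sin(2*pi) = 0, so R^6 = 1. The total rotation 4*pi is 2 full turns, so every vector returns to itself, yet the rotor is +1, back on the identity sheet (an even number of 2*pi turns).
Answer: 1


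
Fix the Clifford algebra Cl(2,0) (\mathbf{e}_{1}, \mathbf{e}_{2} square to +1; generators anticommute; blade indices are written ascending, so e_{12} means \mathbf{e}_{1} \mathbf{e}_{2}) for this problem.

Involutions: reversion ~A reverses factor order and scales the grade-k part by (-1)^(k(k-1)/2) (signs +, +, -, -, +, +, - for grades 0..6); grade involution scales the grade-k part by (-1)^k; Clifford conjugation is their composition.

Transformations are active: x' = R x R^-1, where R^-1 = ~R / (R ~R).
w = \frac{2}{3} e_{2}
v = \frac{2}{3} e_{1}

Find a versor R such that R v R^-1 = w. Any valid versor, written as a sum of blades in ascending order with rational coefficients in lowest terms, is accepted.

Construction: equal norms (both \frac{4}{9}) license R = v + w = \frac{2}{3} e_{1} + \frac{2}{3} e_{2} — nothing changes along that direction, while (v - w)/2 changes sign, so v maps onto w.
Answer: \frac{2}{3} e_{1} + \frac{2}{3} e_{2}


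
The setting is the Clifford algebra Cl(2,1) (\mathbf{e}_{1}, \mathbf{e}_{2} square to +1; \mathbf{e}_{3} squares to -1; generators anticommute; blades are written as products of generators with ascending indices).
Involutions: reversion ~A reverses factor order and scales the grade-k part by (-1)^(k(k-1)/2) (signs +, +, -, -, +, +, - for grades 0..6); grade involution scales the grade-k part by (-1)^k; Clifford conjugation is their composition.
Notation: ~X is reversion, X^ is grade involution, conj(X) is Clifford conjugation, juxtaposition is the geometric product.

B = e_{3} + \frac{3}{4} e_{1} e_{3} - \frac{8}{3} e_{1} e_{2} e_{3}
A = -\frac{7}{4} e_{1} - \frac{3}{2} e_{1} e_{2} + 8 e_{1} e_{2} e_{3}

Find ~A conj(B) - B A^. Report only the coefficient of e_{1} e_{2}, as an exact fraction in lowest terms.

first term: \frac{64}{3} - 6 e_{2} + \frac{85}{16} e_{3} - 8 e_{1} e_{2} + \frac{7}{4} e_{1} e_{3} + \frac{139}{24} e_{2} e_{3} - \frac{3}{2} e_{1} e_{2} e_{3}
second term: \frac{64}{3} + 6 e_{2} - \frac{85}{16} e_{3} + 8 e_{1} e_{2} - \frac{7}{4} e_{1} e_{3} - \frac{139}{24} e_{2} e_{3} - \frac{3}{2} e_{1} e_{2} e_{3}
Answer: -16


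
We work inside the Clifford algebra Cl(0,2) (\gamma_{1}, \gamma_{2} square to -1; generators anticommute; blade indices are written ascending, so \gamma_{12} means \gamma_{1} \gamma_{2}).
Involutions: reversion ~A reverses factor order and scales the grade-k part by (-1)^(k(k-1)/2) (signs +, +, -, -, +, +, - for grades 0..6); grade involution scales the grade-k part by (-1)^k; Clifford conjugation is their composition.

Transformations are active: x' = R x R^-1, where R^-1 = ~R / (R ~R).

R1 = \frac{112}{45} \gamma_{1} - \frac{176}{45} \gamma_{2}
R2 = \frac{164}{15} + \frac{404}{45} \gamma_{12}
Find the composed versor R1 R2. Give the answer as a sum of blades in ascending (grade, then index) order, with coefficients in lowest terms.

Distribute over the terms of R1 (each basis-blade product reordered to ascending indices, repeated generators contracted through their squares):
(\frac{112}{45} \gamma_{1}) R2 = \frac{18368}{675} \gamma_{1} - \frac{45248}{2025} \gamma_{2}
(-\frac{176}{45} \gamma_{2}) R2 = -\frac{71104}{2025} \gamma_{1} - \frac{28864}{675} \gamma_{2}
Summing the partial products and collecting blades:
Answer: -\frac{640}{81} \gamma_{1} - \frac{26368}{405} \gamma_{2}


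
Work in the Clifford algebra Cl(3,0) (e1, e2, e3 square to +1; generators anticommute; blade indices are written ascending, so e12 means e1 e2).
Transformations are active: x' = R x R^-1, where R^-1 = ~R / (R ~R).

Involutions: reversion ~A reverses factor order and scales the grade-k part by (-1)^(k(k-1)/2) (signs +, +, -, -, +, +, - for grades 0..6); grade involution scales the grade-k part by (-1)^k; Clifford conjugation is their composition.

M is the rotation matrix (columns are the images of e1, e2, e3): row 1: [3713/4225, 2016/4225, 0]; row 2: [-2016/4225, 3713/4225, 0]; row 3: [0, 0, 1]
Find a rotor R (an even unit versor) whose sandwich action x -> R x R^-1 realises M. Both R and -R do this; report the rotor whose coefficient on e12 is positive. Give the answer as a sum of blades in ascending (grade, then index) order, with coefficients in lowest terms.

Method: write R = a + b12*e12 + b13*e13 + b23*e23 with a^2 + b12^2 + b13^2 + b23^2 = 1 (so R^-1 = ~R). Expanding the columns R e_j ~R gives tr M = 4a^2 - 1 and, from the antisymmetric part, M21 - M12 = -4a*b12, M13 - M31 = 4a*b13, M32 - M23 = -4a*b23.
Here tr M = 11651/4225, so a^2 = (1 + tr M)/4 = 3969/4225 and a = ±63/65. Taking a = 63/65: M21 - M12 = -4032/4225, M13 - M31 = 0, M32 - M23 = 0, giving b12 = 16/65, b13 = 0, b23 = 0, i.e. R = 63/65 + 16/65*e12.
Its e12 coefficient is already positive.
Answer: 63/65 + 16/65*e12. Note: both R and -R realise this M (trace 11651/4225); the covering map identifies them, and the e12-coefficient sign is the tie-breaker.


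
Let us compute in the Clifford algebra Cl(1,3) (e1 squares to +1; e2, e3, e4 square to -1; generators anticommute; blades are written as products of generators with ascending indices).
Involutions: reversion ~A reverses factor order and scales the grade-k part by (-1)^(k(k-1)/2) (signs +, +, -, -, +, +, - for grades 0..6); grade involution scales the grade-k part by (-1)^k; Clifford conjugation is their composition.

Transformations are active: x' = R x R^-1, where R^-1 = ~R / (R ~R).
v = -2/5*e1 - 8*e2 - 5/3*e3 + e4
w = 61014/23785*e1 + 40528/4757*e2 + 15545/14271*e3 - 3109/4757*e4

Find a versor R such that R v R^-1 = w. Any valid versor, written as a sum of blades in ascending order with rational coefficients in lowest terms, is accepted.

Construction: equal norms (both -15214/225) license R = v + w = 10300/4757*e1 + 2472/4757*e2 - 8240/14271*e3 + 1648/4757*e4 — nothing changes along that direction, while (v - w)/2 changes sign, so v maps onto w.
Answer: 10300/4757*e1 + 2472/4757*e2 - 8240/14271*e3 + 1648/4757*e4


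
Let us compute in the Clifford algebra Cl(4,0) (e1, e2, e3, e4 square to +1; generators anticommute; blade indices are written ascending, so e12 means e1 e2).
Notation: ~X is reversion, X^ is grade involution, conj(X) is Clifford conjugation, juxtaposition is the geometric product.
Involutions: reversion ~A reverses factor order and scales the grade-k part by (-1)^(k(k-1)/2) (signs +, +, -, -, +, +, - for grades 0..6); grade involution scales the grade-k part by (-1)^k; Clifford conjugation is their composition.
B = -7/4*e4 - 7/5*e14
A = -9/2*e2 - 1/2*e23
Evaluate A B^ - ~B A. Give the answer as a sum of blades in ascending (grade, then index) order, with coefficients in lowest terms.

first term: -63/8*e24 - 63/10*e124 - 7/8*e234 + 7/10*e1234
second term: -63/8*e24 + 63/10*e124 + 7/8*e234 - 7/10*e1234
Answer: -63/5*e124 - 7/4*e234 + 7/5*e1234


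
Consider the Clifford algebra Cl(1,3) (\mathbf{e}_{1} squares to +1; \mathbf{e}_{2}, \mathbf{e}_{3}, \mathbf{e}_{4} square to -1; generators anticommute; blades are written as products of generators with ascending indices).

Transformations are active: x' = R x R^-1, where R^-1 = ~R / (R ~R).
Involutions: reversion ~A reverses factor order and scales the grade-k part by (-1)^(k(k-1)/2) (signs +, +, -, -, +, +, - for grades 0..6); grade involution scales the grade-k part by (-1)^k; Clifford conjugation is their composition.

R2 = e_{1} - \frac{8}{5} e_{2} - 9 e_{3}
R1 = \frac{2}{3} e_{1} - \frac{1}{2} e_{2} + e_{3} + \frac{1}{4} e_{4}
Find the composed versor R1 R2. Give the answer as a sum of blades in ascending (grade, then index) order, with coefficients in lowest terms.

Distribute over the terms of R2 (each basis-blade product reordered to ascending indices, repeated generators contracted through their squares):
R1 (e_{1}) = \frac{2}{3} + \frac{1}{2} e_{1} e_{2} - e_{1} e_{3} - \frac{1}{4} e_{1} e_{4}
R1 (-\frac{8}{5} e_{2}) = -\frac{4}{5} - \frac{16}{15} e_{1} e_{2} + \frac{8}{5} e_{2} e_{3} + \frac{2}{5} e_{2} e_{4}
R1 (-9 e_{3}) = 9 - 6 e_{1} e_{3} + \frac{9}{2} e_{2} e_{3} + \frac{9}{4} e_{3} e_{4}
Summing the partial products and collecting blades:
Answer: \frac{133}{15} - \frac{17}{30} e_{1} e_{2} - 7 e_{1} e_{3} - \frac{1}{4} e_{1} e_{4} + \frac{61}{10} e_{2} e_{3} + \frac{2}{5} e_{2} e_{4} + \frac{9}{4} e_{3} e_{4}


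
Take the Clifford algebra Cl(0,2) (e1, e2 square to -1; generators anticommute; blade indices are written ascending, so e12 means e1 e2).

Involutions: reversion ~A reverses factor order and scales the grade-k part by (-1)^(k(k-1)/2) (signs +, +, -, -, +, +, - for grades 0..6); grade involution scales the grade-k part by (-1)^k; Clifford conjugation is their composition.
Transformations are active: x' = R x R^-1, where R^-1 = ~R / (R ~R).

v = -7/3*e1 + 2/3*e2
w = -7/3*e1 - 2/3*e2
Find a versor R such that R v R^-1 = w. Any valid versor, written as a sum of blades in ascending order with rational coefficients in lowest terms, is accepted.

Sketch: the shared square -53/9 makes R = v + w = -14/3*e1 the natural versor; its sandwich fixes that direction, negates (v - w)/2, and sends v to w.
Answer: -14/3*e1


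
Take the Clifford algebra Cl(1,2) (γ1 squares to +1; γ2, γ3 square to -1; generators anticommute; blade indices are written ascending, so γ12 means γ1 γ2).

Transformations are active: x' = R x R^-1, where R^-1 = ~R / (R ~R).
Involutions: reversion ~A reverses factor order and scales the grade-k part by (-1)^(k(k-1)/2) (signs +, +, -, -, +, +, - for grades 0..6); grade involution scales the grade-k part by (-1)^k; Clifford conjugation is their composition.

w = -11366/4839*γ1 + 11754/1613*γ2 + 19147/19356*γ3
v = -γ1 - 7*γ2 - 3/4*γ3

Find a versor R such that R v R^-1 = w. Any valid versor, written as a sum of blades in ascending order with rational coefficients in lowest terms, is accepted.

Take R = v + w = -16205/4839*γ1 + 463/1613*γ2 + 2315/9678*γ3. Because q(v) = q(w) = -777/16, conjugation by R sends v exactly to w.
Answer: -16205/4839*γ1 + 463/1613*γ2 + 2315/9678*γ3


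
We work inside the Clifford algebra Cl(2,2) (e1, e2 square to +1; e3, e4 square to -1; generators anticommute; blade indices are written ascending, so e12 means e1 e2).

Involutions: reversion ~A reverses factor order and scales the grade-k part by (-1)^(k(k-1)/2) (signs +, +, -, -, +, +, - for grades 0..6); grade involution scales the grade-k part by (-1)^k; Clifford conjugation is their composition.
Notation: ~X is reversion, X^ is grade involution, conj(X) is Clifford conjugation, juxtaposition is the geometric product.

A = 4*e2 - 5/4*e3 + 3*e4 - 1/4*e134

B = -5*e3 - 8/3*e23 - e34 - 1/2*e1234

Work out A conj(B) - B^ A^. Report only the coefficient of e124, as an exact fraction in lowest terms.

first term: 25/4 + 1/4*e1 - 83/24*e2 + 41/3*e3 + 5/4*e4 - 5/4*e14 + 20*e23 - 15*e34 - 3/2*e123 - 31/24*e124 + 2*e134 + 12*e234
second term: -25/4 + 1/4*e1 + 77/24*e2 - 41/3*e3 - 5/4*e4 + 5/4*e14 + 20*e23 - 15*e34 - 3/2*e123 + 1/24*e124 + 2*e134 + 12*e234
Answer: -4/3


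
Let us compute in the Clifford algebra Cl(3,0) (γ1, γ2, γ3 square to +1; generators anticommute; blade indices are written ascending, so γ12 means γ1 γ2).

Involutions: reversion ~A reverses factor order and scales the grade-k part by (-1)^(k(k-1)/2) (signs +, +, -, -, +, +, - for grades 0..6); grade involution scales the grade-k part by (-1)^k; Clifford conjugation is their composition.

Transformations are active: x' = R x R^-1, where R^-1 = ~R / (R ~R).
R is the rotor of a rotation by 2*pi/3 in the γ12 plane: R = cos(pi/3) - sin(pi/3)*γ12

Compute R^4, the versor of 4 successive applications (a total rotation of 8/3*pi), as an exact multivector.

Half-angle bookkeeping: 4 applications in γ12 add up to rotor phase 4*pi/3 = 4*pi/3, so R^4 = cos(4*pi/3) - sin(4*pi/3)*γ12.
cos(4*pi/3) = -1/2 and sin(4*pi/3) = -sqrt(3)/2, so R^4 = -1/2 + sqrt(3)/2*γ12. The net rotation is 2/3*pi (after discarding 1 full turn, each of which contributes a factor -1 to the rotor); the rotor keeps the half-angle phase exactly.
Answer: -1/2 + sqrt(3)/2*γ12


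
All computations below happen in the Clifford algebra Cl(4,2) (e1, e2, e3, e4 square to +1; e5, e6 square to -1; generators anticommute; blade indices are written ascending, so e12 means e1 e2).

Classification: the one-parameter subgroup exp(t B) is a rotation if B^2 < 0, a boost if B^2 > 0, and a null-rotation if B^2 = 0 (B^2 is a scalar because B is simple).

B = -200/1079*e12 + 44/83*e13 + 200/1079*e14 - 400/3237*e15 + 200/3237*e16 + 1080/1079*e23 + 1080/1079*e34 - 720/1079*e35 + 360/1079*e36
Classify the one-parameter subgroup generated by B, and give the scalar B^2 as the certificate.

B^2 term by term: the squares give (-200/1079)^2*(e12)^2 + (44/83)^2*(e13)^2 + (200/1079)^2*(e14)^2 + (-400/3237)^2*(e15)^2 + (200/3237)^2*(e16)^2 + (1080/1079)^2*(e23)^2 + (1080/1079)^2*(e34)^2 + (-720/1079)^2*(e35)^2 + (360/1079)^2*(e36)^2 = 40000/1164241*(-1) + 1936/6889*(-1) + 40000/1164241*(-1) + 160000/10478169*(+1) + 40000/10478169*(+1) + 1166400/1164241*(-1) + 1166400/1164241*(-1) + 518400/1164241*(+1) + 129600/1164241*(+1) = -16/9 (each basis 2-blade squares to minus the product of its generators' squares); cross terms between blades sharing an index anticommute and cancel; the commuting (index-disjoint) pairs give grade-4 terms 2*c*c'*(blade product), which cancel blade by blade — e1234: -432000/1164241 + 432000/1164241 = 0; e1235: 288000/1164241 - 288000/1164241 = 0; e1236: -144000/1164241 + 144000/1164241 = 0; e1345: 288000/1164241 - 288000/1164241 = 0; e1346: -144000/1164241 + 144000/1164241 = 0; e1356: 96000/1164241 - 96000/1164241 = 0 — confirming B is simple. So B^2 = -16/9.
Answer: rotation, certificate B^2 = -16/9. One invariant decides it: the square -16/9 survives every conjugation, and its sign is exactly the classification.


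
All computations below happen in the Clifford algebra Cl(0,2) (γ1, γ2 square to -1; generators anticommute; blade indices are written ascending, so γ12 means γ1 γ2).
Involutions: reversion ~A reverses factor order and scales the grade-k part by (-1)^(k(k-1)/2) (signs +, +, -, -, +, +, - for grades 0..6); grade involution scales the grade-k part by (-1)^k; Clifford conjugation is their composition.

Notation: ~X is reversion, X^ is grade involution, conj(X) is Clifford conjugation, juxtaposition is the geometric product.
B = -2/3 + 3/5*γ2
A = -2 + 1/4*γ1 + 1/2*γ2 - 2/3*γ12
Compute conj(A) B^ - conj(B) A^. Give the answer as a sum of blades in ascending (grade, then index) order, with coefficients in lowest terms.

first term: 31/30 + 17/30*γ1 + 23/15*γ2 - 53/180*γ12
second term: 31/30 + 17/30*γ1 + 23/15*γ2 + 53/180*γ12
Answer: -53/90*γ12


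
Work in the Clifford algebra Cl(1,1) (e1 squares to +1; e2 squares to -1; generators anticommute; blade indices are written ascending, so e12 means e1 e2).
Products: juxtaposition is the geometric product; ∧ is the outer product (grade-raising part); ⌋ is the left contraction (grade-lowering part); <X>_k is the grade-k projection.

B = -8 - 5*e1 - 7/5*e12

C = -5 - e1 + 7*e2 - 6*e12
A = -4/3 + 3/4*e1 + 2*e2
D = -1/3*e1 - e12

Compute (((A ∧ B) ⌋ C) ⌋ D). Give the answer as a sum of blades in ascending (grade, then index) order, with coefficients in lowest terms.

step 1: 32/3 + 2/3*e1 - 16*e2 + 178/15*e12
step 2: -66/5 + 256/3*e1 + 212/3*e2 - 64*e12
step 3: 320/9 - 994/15*e1 - 256/3*e2 + 66/5*e12
Answer: 320/9 - 994/15*e1 - 256/3*e2 + 66/5*e12


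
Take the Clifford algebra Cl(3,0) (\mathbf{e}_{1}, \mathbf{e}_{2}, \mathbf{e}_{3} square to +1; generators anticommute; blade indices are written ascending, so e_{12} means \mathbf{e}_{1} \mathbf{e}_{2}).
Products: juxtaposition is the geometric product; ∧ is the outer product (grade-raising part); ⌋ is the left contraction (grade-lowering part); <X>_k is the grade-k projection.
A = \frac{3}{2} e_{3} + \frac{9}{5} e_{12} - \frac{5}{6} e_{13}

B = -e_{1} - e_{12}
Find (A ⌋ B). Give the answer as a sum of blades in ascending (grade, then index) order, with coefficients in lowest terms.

step 1: \frac{9}{5}
Answer: \frac{9}{5}


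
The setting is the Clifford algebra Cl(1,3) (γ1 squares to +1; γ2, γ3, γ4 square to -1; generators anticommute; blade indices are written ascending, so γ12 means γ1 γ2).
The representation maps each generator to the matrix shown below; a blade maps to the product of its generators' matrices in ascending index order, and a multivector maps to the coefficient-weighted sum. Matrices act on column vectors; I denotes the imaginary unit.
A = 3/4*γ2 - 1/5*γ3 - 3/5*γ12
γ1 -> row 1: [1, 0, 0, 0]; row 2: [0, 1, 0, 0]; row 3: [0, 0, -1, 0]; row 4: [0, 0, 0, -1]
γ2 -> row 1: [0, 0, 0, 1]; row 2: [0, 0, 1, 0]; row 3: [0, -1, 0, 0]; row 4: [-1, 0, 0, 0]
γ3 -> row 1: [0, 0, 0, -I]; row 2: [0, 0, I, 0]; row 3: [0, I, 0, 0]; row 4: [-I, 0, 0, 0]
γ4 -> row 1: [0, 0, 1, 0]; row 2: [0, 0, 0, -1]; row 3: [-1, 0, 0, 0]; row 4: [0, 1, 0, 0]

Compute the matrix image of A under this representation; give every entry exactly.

Bivector images (products of the table entries): rho(γ12) = rho(γ1)rho(γ2) = row 1: [0, 0, 0, 1]; row 2: [0, 0, 1, 0]; row 3: [0, 1, 0, 0]; row 4: [1, 0, 0, 0].
M = (3/4)*rho(γ2) + (-1/5)*rho(γ3) + (-3/5)*rho(γ12), summed entrywise:
Answer: row 1: [0, 0, 0, 3/20 + I/5]; row 2: [0, 0, 3/20 - I/5, 0]; row 3: [0, -27/20 - I/5, 0, 0]; row 4: [-27/20 + I/5, 0, 0, 0]


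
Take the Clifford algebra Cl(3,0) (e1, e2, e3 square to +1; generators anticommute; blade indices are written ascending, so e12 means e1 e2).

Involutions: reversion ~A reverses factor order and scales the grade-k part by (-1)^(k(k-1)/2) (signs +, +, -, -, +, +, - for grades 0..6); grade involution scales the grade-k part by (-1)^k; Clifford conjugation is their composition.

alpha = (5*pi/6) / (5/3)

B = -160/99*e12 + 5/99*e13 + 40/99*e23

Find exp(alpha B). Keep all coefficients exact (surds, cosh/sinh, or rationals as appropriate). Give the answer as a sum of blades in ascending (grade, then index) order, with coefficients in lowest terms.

B^2 term by term: the squares give (-160/99)^2*(e12)^2 + (5/99)^2*(e13)^2 + (40/99)^2*(e23)^2 = 25600/9801*(-1) + 25/9801*(-1) + 1600/9801*(-1) = -25/9 (each basis 2-blade squares to minus the product of its generators' squares); cross terms between blades sharing an index anticommute and cancel. So B^2 = -25/9.
B^2 = -25/9 — B^2 < 0, so the exponential closes trigonometrically: l = 5/3, alpha*l = 5*pi/6, so exp(alpha B) = cos(5*pi/6) + (sin(5*pi/6)/(5/3))*B = -sqrt(3)/2 + (3/10)*B.
Answer: -sqrt(3)/2 - 16/33*e12 + 1/66*e13 + 4/33*e23


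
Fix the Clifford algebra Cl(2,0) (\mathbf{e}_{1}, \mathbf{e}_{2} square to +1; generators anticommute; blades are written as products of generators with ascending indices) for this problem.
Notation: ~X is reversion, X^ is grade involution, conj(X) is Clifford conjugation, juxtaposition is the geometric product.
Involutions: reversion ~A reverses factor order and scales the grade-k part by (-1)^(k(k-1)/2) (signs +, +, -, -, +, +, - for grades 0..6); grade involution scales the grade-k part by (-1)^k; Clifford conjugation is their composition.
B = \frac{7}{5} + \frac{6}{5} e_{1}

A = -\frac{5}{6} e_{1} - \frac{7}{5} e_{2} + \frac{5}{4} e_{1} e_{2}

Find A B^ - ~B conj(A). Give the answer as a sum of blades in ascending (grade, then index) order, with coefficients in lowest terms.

first term: 1 - \frac{7}{6} e_{1} - \frac{23}{50} e_{2} + \frac{7}{100} e_{1} e_{2}
second term: 1 + \frac{7}{6} e_{1} + \frac{23}{50} e_{2} - \frac{7}{100} e_{1} e_{2}
Answer: -\frac{7}{3} e_{1} - \frac{23}{25} e_{2} + \frac{7}{50} e_{1} e_{2}


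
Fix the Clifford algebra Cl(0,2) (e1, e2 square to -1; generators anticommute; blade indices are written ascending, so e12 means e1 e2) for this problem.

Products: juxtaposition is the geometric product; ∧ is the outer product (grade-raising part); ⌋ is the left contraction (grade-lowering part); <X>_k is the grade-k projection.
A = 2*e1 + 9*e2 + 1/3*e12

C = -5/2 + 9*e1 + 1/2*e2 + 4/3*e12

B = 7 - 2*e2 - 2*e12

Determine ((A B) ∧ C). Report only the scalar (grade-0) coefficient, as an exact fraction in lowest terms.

step 1: 56/3 - 10/3*e1 + 67*e2 - 5/3*e12
step 2: -140/3 + 529/3*e1 - 949/6*e2 - 10361/18*e12
Answer: -140/3


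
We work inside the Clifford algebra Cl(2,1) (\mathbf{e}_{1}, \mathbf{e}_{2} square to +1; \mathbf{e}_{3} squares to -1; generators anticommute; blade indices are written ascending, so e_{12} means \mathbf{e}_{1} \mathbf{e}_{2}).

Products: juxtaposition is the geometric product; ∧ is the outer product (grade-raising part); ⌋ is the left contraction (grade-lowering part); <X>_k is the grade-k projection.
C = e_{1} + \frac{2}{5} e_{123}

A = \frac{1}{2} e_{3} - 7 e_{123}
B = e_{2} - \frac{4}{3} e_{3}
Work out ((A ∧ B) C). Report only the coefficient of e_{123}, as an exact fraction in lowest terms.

step 1: -\frac{1}{2} e_{23}
step 2: -\frac{1}{5} e_{1} - \frac{1}{2} e_{123}
Answer: -\frac{1}{2}
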